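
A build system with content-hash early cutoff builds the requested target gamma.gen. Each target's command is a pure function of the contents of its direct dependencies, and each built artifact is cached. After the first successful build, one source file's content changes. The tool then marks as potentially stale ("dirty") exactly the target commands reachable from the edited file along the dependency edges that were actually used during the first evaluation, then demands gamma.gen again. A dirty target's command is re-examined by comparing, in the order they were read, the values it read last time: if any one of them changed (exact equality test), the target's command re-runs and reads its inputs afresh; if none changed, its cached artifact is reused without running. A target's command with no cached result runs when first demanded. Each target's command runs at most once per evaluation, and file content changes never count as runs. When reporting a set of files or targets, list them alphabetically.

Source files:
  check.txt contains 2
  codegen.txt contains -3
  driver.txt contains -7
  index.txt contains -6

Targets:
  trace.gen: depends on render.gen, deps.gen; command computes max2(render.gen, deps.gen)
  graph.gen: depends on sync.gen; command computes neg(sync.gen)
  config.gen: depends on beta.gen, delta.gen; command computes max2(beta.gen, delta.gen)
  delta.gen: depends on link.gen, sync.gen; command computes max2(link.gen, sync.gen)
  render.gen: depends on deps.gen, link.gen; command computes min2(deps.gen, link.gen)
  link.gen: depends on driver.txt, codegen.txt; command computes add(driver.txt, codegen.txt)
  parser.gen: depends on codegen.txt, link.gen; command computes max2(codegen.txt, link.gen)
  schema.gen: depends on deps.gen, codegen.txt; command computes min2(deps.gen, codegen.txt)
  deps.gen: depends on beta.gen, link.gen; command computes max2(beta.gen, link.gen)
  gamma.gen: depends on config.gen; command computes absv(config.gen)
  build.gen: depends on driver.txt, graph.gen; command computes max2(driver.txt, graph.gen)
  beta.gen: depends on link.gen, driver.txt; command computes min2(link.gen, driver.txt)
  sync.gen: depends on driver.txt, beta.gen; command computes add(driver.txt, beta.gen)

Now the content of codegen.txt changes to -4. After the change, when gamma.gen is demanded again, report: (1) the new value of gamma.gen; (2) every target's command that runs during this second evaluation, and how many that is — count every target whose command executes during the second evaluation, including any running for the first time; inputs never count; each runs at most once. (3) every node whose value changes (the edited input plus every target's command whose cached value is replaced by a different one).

First evaluation (everything demanded from the output):
  link.gen = add(-7, -3) = -10
  beta.gen = min2(-10, -7) = -10
  sync.gen = add(-7, -10) = -17
  delta.gen = max2(-10, -17) = -10
  config.gen = max2(-10, -10) = -10
  gamma.gen = absv(-10) = 10

Propagation after the edit:
  link.gen: runs — codegen.txt -3->-4; result -11.
  beta.gen: runs — link.gen -10->-11; result -11.
  sync.gen: runs — beta.gen -10->-11; result -18.
  delta.gen: runs — link.gen -10->-11; sync.gen -17->-18; result -11.
  config.gen: runs — beta.gen -10->-11; delta.gen -10->-11; result -11.
  gamma.gen: runs — config.gen -10->-11; result 11.

New value of gamma.gen: 11.
Target commands that run: beta.gen, config.gen, delta.gen, gamma.gen, link.gen, sync.gen — 6 in total.
Values that change: beta.gen, codegen.txt, config.gen, delta.gen, gamma.gen, link.gen, sync.gen.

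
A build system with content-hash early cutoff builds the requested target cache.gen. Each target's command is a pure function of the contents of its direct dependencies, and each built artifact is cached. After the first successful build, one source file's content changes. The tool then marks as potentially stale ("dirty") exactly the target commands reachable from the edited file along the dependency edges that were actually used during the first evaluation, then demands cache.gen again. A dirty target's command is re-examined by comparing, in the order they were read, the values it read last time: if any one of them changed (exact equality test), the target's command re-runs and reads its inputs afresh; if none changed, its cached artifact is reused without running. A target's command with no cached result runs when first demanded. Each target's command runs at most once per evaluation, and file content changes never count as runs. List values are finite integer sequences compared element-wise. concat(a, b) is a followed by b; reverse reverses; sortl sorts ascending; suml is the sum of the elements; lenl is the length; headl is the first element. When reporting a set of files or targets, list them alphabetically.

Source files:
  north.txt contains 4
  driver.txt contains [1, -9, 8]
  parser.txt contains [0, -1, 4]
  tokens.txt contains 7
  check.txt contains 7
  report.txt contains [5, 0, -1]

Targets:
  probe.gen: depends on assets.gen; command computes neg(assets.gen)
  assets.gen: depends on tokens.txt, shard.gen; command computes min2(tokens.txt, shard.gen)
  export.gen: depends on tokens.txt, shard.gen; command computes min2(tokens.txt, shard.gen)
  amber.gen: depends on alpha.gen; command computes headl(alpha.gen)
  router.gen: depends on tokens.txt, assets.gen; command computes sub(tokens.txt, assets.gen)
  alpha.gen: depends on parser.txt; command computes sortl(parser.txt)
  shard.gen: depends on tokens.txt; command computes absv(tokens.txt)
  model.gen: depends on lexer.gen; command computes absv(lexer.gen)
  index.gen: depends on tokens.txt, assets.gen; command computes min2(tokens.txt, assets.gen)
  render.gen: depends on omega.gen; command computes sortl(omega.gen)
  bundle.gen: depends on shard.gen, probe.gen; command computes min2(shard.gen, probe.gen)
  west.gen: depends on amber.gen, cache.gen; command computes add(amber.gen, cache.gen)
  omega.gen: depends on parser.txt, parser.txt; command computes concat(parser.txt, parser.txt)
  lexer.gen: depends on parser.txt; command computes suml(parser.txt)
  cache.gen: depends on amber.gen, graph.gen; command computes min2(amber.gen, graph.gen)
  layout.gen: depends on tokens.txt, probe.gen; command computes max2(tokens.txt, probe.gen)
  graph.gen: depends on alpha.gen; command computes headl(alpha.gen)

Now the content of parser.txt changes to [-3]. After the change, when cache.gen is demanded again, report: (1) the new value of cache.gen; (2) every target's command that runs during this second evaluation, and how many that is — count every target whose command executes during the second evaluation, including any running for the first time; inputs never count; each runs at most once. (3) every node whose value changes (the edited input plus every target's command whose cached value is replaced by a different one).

New value of cache.gen: -3.
Target commands that run: alpha.gen, amber.gen, cache.gen, graph.gen — 4 in total.
Values that change: alpha.gen, amber.gen, cache.gen, graph.gen, parser.txt.

First evaluation (everything demanded from the output):
  alpha.gen = sortl([0, -1, 4]) = [-1, 0, 4]
  amber.gen = headl([-1, 0, 4]) = -1
  graph.gen = headl([-1, 0, 4]) = -1
  cache.gen = min2(-1, -1) = -1

Propagation after the edit:
  alpha.gen: runs — parser.txt [0, -1, 4]->[-3]; result [-3].
  amber.gen: runs — alpha.gen [-1, 0, 4]->[-3]; result -3.
  graph.gen: runs — alpha.gen [-1, 0, 4]->[-3]; result -3.
  cache.gen: runs — amber.gen -1->-3; graph.gen -1->-3; result -3.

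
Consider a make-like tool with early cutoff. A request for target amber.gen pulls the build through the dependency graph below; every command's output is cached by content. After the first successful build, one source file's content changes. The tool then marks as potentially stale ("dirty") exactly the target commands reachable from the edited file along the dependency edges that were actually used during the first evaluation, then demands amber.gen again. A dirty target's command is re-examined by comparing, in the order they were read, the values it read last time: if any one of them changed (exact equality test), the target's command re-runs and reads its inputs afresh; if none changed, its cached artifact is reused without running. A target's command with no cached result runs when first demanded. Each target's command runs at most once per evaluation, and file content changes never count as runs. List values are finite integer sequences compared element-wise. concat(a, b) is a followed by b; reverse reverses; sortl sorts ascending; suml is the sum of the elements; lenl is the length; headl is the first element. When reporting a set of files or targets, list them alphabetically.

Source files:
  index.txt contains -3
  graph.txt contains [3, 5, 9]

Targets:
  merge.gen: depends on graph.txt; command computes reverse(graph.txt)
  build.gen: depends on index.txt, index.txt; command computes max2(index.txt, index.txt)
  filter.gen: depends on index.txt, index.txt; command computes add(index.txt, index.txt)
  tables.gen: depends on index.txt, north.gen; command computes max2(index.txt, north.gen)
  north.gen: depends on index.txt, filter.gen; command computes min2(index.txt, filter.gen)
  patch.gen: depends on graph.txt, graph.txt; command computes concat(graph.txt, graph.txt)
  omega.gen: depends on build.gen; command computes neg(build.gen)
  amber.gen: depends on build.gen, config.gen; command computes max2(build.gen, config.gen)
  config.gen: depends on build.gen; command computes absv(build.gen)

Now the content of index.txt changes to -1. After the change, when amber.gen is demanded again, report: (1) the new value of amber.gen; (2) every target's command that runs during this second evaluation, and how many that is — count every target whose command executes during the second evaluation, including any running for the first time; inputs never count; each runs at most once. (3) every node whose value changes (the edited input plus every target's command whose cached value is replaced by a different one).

Demanding amber.gen again yields 1.
3 target commands run: amber.gen, build.gen, config.gen.
The nodes whose values change: amber.gen, build.gen, config.gen, index.txt.

First demand of the output computes:
  build.gen = max2(-3, -3) = -3
  config.gen = absv(-3) = 3
  amber.gen = max2(-3, 3) = 3

After the edit, cleaning proceeds:
  build.gen: a read changed (index.txt -3->-1; index.txt -3->-1) — executes, giving -1.
  config.gen: a read changed (build.gen -3->-1) — executes, giving 1.
  amber.gen: a read changed (build.gen -3->-1; config.gen 3->1) — executes, giving 1.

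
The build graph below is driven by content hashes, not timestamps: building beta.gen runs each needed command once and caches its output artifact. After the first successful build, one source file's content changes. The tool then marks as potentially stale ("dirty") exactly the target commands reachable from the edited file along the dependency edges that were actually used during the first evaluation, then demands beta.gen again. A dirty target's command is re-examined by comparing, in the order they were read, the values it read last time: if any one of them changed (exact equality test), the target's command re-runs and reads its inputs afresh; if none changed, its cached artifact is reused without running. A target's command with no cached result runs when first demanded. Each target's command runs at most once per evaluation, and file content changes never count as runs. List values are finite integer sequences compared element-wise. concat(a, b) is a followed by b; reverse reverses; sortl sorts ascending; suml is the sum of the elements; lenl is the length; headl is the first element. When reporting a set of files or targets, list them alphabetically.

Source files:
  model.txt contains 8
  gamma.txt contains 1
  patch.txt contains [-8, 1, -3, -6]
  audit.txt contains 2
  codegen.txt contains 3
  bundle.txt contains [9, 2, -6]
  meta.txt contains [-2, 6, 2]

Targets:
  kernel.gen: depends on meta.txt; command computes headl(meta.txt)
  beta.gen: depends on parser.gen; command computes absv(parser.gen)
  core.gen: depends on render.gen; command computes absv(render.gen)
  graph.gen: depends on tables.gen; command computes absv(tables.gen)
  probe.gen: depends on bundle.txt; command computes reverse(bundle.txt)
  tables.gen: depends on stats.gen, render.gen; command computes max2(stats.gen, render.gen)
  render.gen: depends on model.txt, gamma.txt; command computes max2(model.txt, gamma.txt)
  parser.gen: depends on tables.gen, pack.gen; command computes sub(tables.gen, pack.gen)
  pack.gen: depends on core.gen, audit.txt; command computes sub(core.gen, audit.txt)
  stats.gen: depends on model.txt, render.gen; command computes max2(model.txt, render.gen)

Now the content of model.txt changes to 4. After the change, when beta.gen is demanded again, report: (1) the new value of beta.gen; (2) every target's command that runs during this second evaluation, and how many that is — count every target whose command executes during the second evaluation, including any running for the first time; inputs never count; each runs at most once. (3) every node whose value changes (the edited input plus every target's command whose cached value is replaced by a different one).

beta.gen now evaluates to 2.
Run set: core.gen, pack.gen, parser.gen, render.gen, stats.gen, tables.gen (6 run).
Changed values: core.gen, model.txt, pack.gen, render.gen, stats.gen, tables.gen.
The important point: parser.gen recomputes to an identical value, and the output ends up unchanged.

Initial pass — values computed on the first demand:
  render.gen = max2(8, 1) = 8
  core.gen = absv(8) = 8
  pack.gen = sub(8, 2) = 6
  stats.gen = max2(8, 8) = 8
  tables.gen = max2(8, 8) = 8
  parser.gen = sub(8, 6) = 2
  beta.gen = absv(2) = 2

Second demand — change propagation:
  render.gen: re-runs because model.txt 8->4; new result 4.
  core.gen: re-runs because render.gen 8->4; new result 4.
  pack.gen: re-runs because core.gen 8->4; new result 2.
  stats.gen: re-runs because model.txt 8->4; render.gen 8->4; new result 4.
  tables.gen: re-runs because stats.gen 8->4; render.gen 8->4; new result 4.
  parser.gen: re-runs because tables.gen 8->4; pack.gen 6->2; new result 2 (unchanged).
  beta.gen: re-examined; everything it read last time is the same (parser.gen unchanged) — cache 2 kept, no run.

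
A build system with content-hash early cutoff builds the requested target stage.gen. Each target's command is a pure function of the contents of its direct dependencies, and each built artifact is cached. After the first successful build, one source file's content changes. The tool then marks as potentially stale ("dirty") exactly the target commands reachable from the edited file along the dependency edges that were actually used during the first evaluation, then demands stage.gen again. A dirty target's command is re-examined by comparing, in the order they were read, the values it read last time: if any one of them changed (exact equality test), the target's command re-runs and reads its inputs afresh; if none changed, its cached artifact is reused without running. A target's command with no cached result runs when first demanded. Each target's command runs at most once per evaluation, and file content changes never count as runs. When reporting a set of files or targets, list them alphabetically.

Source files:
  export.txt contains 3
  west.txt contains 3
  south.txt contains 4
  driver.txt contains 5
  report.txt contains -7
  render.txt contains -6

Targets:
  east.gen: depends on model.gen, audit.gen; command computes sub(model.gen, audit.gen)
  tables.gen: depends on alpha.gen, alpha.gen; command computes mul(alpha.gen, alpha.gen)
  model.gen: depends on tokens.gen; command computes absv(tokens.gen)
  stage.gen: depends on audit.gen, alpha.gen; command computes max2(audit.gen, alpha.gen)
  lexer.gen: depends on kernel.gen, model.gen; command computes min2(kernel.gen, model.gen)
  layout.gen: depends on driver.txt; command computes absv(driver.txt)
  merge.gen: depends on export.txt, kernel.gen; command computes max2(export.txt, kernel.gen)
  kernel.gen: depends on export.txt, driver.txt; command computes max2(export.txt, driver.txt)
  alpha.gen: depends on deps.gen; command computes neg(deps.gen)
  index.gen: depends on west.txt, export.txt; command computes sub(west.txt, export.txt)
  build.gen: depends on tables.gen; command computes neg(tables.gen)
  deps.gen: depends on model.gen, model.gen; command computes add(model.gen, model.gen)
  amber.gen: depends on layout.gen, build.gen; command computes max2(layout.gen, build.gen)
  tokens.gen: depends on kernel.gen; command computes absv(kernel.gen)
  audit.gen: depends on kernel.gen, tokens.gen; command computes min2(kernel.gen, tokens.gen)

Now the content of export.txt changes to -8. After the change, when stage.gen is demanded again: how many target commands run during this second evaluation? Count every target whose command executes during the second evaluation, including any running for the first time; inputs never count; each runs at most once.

Target commands that run: kernel.gen — 1 in total.
Key observation: the change is absorbed at kernel.gen — it re-runs but produces the same value, and the output's value is unchanged.

First evaluation (everything demanded from the output):
  kernel.gen = max2(3, 5) = 5
  tokens.gen = absv(5) = 5
  audit.gen = min2(5, 5) = 5
  model.gen = absv(5) = 5
  deps.gen = add(5, 5) = 10
  alpha.gen = neg(10) = -10
  stage.gen = max2(5, -10) = 5

Propagation after the edit:
  kernel.gen: runs — export.txt 3->-8; result 5 (same value as before).
  tokens.gen: checked — values it read are unchanged (kernel.gen unchanged); reused cached 5 without running.
  audit.gen: checked — values it read are unchanged (kernel.gen unchanged, tokens.gen unchanged); reused cached 5 without running.
  model.gen: checked — values it read are unchanged (tokens.gen unchanged); reused cached 5 without running.
  deps.gen: checked — values it read are unchanged (model.gen unchanged, model.gen unchanged); reused cached 10 without running.
  alpha.gen: checked — values it read are unchanged (deps.gen unchanged); reused cached -10 without running.
  stage.gen: checked — values it read are unchanged (audit.gen unchanged, alpha.gen unchanged); reused cached 5 without running.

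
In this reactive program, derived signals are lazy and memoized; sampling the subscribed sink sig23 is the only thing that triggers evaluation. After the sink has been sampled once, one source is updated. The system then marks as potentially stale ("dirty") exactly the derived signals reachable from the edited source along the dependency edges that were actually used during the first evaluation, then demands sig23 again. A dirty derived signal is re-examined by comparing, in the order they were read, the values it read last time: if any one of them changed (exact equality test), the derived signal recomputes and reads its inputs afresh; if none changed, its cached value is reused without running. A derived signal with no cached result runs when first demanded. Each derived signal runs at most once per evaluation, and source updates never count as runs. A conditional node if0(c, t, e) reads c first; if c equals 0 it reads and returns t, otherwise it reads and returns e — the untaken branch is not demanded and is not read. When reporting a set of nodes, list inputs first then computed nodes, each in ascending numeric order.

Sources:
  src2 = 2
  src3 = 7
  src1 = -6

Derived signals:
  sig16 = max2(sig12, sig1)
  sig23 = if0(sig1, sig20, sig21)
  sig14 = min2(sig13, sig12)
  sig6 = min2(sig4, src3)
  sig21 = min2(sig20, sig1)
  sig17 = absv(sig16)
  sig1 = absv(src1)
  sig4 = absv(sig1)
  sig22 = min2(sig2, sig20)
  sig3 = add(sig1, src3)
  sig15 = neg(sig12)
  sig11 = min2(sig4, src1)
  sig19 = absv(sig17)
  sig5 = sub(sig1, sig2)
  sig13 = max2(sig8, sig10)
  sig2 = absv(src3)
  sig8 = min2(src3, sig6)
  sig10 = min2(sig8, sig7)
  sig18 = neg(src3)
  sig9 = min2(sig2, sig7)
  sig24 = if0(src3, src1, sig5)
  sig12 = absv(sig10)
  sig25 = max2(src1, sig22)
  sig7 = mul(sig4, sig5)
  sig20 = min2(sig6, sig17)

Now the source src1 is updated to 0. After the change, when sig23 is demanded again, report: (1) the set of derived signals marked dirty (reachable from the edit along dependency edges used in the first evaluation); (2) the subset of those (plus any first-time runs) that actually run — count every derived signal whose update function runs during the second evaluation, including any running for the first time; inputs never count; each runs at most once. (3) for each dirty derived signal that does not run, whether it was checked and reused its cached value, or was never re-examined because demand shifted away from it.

First demand of the output computes:
  sig1 = absv(-6) = 6
  sig2 = absv(7) = 7
  sig4 = absv(6) = 6
  sig5 = sub(6, 7) = -1
  sig6 = min2(6, 7) = 6
  sig7 = mul(6, -1) = -6
  sig8 = min2(7, 6) = 6
  sig10 = min2(6, -6) = -6
  sig12 = absv(-6) = 6
  sig16 = max2(6, 6) = 6
  sig17 = absv(6) = 6
  sig20 = min2(6, 6) = 6
  sig21 = min2(6, 6) = 6
  sig23 = if0(sig1=6 -> else branch sig21) = 6

After the edit, cleaning proceeds:
  sig1: a read changed (src1 -6->0) — executes, giving 0.
  sig4: a read changed (sig1 6->0) — executes, giving 0.
  sig5: a read changed (sig1 6->0) — executes, giving -7.
  sig6: a read changed (sig4 6->0) — executes, giving 0.
  sig7: a read changed (sig4 6->0; sig5 -1->-7) — executes, giving 0.
  sig8: a read changed (sig6 6->0) — executes, giving 0.
  sig10: a read changed (sig8 6->0; sig7 -6->0) — executes, giving 0.
  sig12: a read changed (sig10 -6->0) — executes, giving 0.
  sig16: a read changed (sig12 6->0; sig1 6->0) — executes, giving 0.
  sig17: a read changed (sig16 6->0) — executes, giving 0.
  sig20: a read changed (sig6 6->0; sig17 6->0) — executes, giving 0.
  sig21: stays stale; no demand reaches it after the flip.
  sig23: a read changed (sig1 6->0) — executes, giving 0.

Note the branch switch — demand abandons sig21, which is never re-examined.

The edit dirties: sig1, sig4, sig5, sig6, sig7, sig8, sig10, sig12, sig16, sig17, sig20, sig21, sig23.
12 derived signals run: sig1, sig4, sig5, sig6, sig7, sig8, sig10, sig12, sig16, sig17, sig20, sig23.
Unvisited dirty nodes (no longer demanded): sig21.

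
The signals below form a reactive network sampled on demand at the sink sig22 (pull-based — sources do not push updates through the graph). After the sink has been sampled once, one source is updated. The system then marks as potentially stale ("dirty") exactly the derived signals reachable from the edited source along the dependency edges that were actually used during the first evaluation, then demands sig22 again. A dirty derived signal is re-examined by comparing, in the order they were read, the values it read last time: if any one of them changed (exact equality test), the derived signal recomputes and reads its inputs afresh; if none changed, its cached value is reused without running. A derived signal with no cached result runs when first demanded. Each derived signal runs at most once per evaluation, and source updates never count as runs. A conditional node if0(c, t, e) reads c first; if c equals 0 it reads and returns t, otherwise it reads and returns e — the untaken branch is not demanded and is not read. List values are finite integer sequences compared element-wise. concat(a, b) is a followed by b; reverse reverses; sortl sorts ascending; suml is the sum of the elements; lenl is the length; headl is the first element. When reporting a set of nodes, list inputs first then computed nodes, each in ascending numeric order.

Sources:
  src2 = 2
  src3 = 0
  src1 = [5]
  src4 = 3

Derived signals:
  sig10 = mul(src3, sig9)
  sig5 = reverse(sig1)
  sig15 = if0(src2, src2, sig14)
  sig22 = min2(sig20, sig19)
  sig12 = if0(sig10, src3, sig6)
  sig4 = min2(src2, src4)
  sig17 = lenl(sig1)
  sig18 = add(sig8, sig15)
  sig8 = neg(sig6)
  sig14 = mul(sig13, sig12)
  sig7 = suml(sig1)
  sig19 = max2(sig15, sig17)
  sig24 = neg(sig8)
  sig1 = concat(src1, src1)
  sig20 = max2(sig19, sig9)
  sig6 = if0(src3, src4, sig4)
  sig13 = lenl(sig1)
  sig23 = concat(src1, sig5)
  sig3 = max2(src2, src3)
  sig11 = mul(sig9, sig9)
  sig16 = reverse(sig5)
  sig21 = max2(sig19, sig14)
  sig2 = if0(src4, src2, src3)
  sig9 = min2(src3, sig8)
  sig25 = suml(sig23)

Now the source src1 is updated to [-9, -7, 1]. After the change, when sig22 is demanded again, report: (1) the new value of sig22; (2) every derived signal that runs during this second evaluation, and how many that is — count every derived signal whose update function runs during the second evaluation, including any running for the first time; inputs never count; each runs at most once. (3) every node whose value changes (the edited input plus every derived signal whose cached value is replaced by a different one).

sig22 now evaluates to 6.
Run set: sig1, sig13, sig14, sig17, sig19, sig20, sig22 (7 run).
Changed values: src1, sig1, sig13, sig17, sig19, sig20, sig22.
The important point: at sig15 every value read last time is unchanged, so the dirty flag clears without a run.

Initial pass — values computed on the first demand:
  sig1 = concat([5], [5]) = [5, 5]
  sig6 = if0(src3=0 -> then branch src4) = 3
  sig8 = neg(3) = -3
  sig9 = min2(0, -3) = -3
  sig10 = mul(0, -3) = 0
  sig12 = if0(sig10=0 -> then branch src3) = 0
  sig13 = lenl([5, 5]) = 2
  sig14 = mul(2, 0) = 0
  sig15 = if0(src2=2 -> else branch sig14) = 0
  sig17 = lenl([5, 5]) = 2
  sig19 = max2(0, 2) = 2
  sig20 = max2(2, -3) = 2
  sig22 = min2(2, 2) = 2

Second demand — change propagation:
  sig1: re-runs because src1 [5]->[-9, -7, 1]; src1 [5]->[-9, -7, 1]; new result [-9, -7, 1, -9, -7, 1].
  sig13: re-runs because sig1 [5, 5]->[-9, -7, 1, -9, -7, 1]; new result 6.
  sig14: re-runs because sig13 2->6; new result 0 (unchanged).
  sig15: re-examined; everything it read last time is the same (src2 unchanged, sig14 unchanged) — cache 0 kept, no run.
  sig17: re-runs because sig1 [5, 5]->[-9, -7, 1, -9, -7, 1]; new result 6.
  sig19: re-runs because sig17 2->6; new result 6.
  sig20: re-runs because sig19 2->6; new result 6.
  sig22: re-runs because sig20 2->6; sig19 2->6; new result 6.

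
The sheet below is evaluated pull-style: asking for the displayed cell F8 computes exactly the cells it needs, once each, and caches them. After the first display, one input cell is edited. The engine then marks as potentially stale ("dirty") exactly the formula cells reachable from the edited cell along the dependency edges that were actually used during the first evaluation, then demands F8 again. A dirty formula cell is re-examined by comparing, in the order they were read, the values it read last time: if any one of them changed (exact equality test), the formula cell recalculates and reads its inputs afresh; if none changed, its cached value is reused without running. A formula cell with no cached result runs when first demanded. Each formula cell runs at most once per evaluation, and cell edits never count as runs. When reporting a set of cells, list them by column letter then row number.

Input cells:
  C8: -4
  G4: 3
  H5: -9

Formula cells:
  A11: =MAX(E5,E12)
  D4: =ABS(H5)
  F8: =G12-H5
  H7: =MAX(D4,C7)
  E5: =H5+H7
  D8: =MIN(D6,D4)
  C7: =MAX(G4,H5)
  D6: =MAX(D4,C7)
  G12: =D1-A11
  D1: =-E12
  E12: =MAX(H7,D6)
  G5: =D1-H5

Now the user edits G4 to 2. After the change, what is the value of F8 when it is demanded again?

Demanding F8 again yields -9.
Note where the cutoff bites: E12 is checked, finds nothing changed, and keeps its cache.

First demand of the output computes:
  C7 = MAX(3, -9) = 3
  D4 = ABS(-9) = 9
  D6 = MAX(9, 3) = 9
  H7 = MAX(9, 3) = 9
  E5 = -9 + 9 = 0
  E12 = MAX(9, 9) = 9
  A11 = MAX(0, 9) = 9
  D1 = -(9) = -9
  G12 = -9 - 9 = -18
  F8 = -18 - -9 = -9

After the edit, cleaning proceeds:
  C7: a read changed (G4 3->2) — executes, giving 2.
  D6: a read changed (C7 3->2) — executes, giving 9 — identical to its old value.
  H7: a read changed (C7 3->2) — executes, giving 9 — identical to its old value.
  E5: dirty, but its reads are unchanged (H5 unchanged, H7 unchanged); cached 0 stands.
  E12: dirty, but its reads are unchanged (H7 unchanged, D6 unchanged); cached 9 stands.
  A11: dirty, but its reads are unchanged (E5 unchanged, E12 unchanged); cached 9 stands.
  D1: dirty, but its reads are unchanged (E12 unchanged); cached -9 stands.
  G12: dirty, but its reads are unchanged (D1 unchanged, A11 unchanged); cached -18 stands.
  F8: dirty, but its reads are unchanged (G12 unchanged, H5 unchanged); cached -9 stands.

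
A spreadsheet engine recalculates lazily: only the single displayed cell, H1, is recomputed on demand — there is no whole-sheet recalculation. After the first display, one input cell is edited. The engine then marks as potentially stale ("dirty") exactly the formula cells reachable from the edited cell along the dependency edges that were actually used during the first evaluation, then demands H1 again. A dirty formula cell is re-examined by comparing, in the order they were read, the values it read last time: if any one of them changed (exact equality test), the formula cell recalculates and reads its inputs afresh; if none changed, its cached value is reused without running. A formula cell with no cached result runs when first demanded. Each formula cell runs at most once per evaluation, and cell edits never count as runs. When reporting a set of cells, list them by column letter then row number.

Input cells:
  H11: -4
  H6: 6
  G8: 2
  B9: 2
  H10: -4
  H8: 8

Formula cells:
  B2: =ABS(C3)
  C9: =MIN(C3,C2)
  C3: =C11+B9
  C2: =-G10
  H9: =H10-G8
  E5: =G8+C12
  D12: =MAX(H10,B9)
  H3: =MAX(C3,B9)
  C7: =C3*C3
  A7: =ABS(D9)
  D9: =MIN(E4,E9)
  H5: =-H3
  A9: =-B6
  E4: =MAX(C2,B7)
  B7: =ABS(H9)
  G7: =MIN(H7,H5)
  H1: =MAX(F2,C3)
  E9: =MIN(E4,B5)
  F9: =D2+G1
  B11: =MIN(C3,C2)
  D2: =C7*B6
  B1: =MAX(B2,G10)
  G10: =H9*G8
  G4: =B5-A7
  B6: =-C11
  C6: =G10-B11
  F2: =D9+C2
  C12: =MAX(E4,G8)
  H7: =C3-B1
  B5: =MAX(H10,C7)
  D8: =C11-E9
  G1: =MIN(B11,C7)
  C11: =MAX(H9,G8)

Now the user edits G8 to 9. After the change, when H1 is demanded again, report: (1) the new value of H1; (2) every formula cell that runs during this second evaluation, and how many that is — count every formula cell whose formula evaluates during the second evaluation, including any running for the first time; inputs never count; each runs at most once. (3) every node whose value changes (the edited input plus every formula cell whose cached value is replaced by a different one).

New value of H1: 234.
Formula cells that run: B5, B7, C2, C3, C7, C11, D9, E4, E9, F2, G10, H1, H9 — 13 in total.
Values that change: B5, B7, C2, C3, C7, C11, D9, E4, E9, F2, G8, G10, H1, H9.

First evaluation (everything demanded from the output):
  H9 = -4 - 2 = -6
  B7 = ABS(-6) = 6
  C11 = MAX(-6, 2) = 2
  C3 = 2 + 2 = 4
  C7 = 4 * 4 = 16
  B5 = MAX(-4, 16) = 16
  G10 = -6 * 2 = -12
  C2 = -(-12) = 12
  E4 = MAX(12, 6) = 12
  E9 = MIN(12, 16) = 12
  D9 = MIN(12, 12) = 12
  F2 = 12 + 12 = 24
  H1 = MAX(24, 4) = 24

Propagation after the edit:
  H9: runs — G8 2->9; result -13.
  B7: runs — H9 -6->-13; result 13.
  C11: runs — H9 -6->-13; G8 2->9; result 9.
  C3: runs — C11 2->9; result 11.
  C7: runs — C3 4->11; C3 4->11; result 121.
  B5: runs — C7 16->121; result 121.
  G10: runs — H9 -6->-13; G8 2->9; result -117.
  C2: runs — G10 -12->-117; result 117.
  E4: runs — C2 12->117; B7 6->13; result 117.
  E9: runs — E4 12->117; B5 16->121; result 117.
  D9: runs — E4 12->117; E9 12->117; result 117.
  F2: runs — D9 12->117; C2 12->117; result 234.
  H1: runs — F2 24->234; C3 4->11; result 234.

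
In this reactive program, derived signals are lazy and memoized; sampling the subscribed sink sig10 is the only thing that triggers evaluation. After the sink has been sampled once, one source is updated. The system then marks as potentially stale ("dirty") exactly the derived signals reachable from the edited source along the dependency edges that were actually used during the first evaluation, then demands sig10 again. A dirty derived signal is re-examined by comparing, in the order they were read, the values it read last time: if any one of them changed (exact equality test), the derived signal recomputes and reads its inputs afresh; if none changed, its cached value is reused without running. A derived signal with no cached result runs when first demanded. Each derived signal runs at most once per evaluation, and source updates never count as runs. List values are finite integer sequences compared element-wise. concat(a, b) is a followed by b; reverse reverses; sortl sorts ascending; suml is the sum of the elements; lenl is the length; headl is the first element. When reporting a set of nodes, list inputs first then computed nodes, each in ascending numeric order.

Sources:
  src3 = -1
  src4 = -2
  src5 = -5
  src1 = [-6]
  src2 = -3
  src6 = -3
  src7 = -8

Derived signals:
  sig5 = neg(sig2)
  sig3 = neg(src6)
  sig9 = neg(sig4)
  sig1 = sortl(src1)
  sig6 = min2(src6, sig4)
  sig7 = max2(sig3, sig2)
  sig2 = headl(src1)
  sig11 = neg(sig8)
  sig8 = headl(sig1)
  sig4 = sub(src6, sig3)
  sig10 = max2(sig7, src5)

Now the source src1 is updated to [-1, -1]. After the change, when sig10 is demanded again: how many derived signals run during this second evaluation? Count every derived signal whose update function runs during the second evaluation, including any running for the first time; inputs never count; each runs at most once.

First demand of the output computes:
  sig2 = headl([-6]) = -6
  sig3 = neg(-3) = 3
  sig7 = max2(3, -6) = 3
  sig10 = max2(3, -5) = 3

After the edit, cleaning proceeds:
  sig2: a read changed (src1 [-6]->[-1, -1]) — executes, giving -1.
  sig7: a read changed (sig2 -6->-1) — executes, giving 3 — identical to its old value.
  sig10: dirty, but its reads are unchanged (sig7 unchanged, src5 unchanged); cached 3 stands.

Note the absorption at sig7: it re-runs yet its value is the same, leaving the output's value untouched.

2 derived signals run: sig2, sig7.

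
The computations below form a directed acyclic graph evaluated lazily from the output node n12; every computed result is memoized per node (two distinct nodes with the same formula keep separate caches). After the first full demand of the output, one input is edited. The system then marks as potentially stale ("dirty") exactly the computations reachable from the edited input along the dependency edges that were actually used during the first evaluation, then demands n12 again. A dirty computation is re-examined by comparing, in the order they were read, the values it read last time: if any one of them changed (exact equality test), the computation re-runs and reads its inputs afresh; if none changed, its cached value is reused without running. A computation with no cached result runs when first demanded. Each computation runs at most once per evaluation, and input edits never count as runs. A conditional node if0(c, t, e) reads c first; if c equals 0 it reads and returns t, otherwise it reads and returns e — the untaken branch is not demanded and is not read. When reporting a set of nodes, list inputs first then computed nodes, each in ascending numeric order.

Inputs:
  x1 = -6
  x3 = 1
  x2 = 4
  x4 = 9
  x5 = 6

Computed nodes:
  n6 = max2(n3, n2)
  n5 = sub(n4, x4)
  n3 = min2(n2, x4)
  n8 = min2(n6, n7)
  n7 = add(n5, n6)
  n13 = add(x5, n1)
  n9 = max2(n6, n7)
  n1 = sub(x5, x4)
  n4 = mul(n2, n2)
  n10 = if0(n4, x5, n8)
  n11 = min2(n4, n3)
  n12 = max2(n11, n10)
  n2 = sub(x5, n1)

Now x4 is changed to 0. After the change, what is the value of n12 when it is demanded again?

First demand of the output computes:
  n1 = sub(6, 9) = -3
  n2 = sub(6, -3) = 9
  n3 = min2(9, 9) = 9
  n4 = mul(9, 9) = 81
  n5 = sub(81, 9) = 72
  n6 = max2(9, 9) = 9
  n7 = add(72, 9) = 81
  n8 = min2(9, 81) = 9
  n10 = if0(n4=81 -> else branch n8) = 9
  n11 = min2(81, 9) = 9
  n12 = max2(9, 9) = 9

After the edit, cleaning proceeds:
  n1: a read changed (x4 9->0) — executes, giving 6.
  n2: a read changed (n1 -3->6) — executes, giving 0.
  n3: a read changed (n2 9->0; x4 9->0) — executes, giving 0.
  n4: a read changed (n2 9->0; n2 9->0) — executes, giving 0.
  n5: stays stale; no demand reaches it after the flip.
  n6: stays stale; no demand reaches it after the flip.
  n7: stays stale; no demand reaches it after the flip.
  n8: stays stale; no demand reaches it after the flip.
  n10: a read changed (n4 81->0) — executes, giving 6.
  n11: a read changed (n4 81->0; n3 9->0) — executes, giving 0.
  n12: a read changed (n11 9->0; n10 9->6) — executes, giving 6.

Note the branch switch — demand abandons n5, n6, n7, n8, which are never re-examined.

Demanding n12 again yields 6.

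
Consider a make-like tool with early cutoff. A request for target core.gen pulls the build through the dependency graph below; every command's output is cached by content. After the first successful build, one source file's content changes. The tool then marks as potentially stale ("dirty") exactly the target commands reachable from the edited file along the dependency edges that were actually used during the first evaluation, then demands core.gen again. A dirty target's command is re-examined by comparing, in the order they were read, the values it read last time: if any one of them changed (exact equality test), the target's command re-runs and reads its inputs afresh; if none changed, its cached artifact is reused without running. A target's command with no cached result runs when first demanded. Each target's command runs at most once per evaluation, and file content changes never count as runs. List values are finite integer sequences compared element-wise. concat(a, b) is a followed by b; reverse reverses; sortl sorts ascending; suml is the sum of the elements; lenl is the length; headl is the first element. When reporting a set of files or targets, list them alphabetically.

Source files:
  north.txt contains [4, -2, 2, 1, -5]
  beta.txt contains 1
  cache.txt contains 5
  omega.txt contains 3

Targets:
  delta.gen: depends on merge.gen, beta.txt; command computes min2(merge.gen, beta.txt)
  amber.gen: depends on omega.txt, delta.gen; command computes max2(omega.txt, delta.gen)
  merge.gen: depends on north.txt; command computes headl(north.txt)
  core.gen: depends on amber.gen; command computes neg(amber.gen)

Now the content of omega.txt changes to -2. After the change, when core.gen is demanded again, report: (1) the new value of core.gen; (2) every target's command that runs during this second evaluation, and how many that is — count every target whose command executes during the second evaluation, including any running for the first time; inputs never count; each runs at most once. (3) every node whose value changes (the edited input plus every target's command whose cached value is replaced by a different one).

First demand of the output computes:
  merge.gen = headl([4, -2, 2, 1, -5]) = 4
  delta.gen = min2(4, 1) = 1
  amber.gen = max2(3, 1) = 3
  core.gen = neg(3) = -3

After the edit, cleaning proceeds:
  amber.gen: a read changed (omega.txt 3->-2) — executes, giving 1.
  core.gen: a read changed (amber.gen 3->1) — executes, giving -1.

Demanding core.gen again yields -1.
2 target commands run: amber.gen, core.gen.
The nodes whose values change: amber.gen, core.gen, omega.txt.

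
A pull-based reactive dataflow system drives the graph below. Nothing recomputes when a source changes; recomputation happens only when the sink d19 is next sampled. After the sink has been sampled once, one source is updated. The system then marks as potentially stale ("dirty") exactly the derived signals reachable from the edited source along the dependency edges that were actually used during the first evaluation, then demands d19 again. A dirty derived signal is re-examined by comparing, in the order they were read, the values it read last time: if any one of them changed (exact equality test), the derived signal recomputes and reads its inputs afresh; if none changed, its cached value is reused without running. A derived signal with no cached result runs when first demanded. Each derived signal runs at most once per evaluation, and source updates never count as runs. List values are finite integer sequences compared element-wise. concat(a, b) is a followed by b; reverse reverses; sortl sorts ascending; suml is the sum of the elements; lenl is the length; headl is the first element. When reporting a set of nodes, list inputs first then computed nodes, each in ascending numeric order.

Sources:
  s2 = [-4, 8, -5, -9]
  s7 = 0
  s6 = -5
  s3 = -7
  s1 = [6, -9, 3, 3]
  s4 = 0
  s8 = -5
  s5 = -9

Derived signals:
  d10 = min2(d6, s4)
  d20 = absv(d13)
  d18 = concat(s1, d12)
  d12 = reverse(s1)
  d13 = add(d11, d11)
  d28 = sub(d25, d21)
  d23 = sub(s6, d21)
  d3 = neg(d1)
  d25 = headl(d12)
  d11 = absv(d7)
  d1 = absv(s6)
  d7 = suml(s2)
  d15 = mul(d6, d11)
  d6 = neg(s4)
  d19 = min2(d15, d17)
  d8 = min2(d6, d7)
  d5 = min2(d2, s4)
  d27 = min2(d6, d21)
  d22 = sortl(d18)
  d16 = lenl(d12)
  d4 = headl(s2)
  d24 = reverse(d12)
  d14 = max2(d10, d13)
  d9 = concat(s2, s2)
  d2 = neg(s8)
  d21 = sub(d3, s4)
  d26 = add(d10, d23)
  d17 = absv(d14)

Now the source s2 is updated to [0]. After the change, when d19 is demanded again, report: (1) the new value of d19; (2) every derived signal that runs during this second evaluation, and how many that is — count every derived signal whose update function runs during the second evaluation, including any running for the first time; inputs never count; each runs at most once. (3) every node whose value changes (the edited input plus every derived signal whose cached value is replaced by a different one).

First evaluation (everything demanded from the output):
  d6 = neg(0) = 0
  d7 = suml([-4, 8, -5, -9]) = -10
  d10 = min2(0, 0) = 0
  d11 = absv(-10) = 10
  d13 = add(10, 10) = 20
  d14 = max2(0, 20) = 20
  d15 = mul(0, 10) = 0
  d17 = absv(20) = 20
  d19 = min2(0, 20) = 0

Propagation after the edit:
  d7: runs — s2 [-4, 8, -5, -9]->[0]; result 0.
  d11: runs — d7 -10->0; result 0.
  d13: runs — d11 10->0; d11 10->0; result 0.
  d14: runs — d13 20->0; result 0.
  d15: runs — d11 10->0; result 0 (same value as before).
  d17: runs — d14 20->0; result 0.
  d19: runs — d17 20->0; result 0 (same value as before).

New value of d19: 0.
Derived signals that run: d7, d11, d13, d14, d15, d17, d19 — 7 in total.
Values that change: s2, d7, d11, d13, d14, d17.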